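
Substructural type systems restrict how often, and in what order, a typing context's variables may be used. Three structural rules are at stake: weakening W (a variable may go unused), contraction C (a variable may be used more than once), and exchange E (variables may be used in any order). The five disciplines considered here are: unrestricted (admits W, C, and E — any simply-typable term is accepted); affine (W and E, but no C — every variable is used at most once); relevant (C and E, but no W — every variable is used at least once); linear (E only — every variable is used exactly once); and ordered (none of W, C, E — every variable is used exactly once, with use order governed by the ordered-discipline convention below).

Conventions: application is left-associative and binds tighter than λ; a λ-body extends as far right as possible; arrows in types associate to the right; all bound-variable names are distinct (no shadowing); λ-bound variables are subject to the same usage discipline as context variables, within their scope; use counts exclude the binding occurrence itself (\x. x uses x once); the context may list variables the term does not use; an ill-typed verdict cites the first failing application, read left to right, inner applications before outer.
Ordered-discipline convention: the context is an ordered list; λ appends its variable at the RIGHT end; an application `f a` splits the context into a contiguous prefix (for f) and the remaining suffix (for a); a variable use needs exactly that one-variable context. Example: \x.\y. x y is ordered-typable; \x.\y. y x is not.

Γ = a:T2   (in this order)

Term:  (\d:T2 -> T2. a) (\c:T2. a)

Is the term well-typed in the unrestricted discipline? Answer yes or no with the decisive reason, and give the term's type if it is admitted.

yes — simply typable at T2; W, C, E all held; term : T2
usage: a: 2×; d (λ-bound): 0×; c (λ-bound): 0×
order of uses: a, a
typing: well-typed — term : T2
per-discipline verdicts: ordered ✗ · linear ✗ · affine ✗ · relevant ✗ · unrestricted ✓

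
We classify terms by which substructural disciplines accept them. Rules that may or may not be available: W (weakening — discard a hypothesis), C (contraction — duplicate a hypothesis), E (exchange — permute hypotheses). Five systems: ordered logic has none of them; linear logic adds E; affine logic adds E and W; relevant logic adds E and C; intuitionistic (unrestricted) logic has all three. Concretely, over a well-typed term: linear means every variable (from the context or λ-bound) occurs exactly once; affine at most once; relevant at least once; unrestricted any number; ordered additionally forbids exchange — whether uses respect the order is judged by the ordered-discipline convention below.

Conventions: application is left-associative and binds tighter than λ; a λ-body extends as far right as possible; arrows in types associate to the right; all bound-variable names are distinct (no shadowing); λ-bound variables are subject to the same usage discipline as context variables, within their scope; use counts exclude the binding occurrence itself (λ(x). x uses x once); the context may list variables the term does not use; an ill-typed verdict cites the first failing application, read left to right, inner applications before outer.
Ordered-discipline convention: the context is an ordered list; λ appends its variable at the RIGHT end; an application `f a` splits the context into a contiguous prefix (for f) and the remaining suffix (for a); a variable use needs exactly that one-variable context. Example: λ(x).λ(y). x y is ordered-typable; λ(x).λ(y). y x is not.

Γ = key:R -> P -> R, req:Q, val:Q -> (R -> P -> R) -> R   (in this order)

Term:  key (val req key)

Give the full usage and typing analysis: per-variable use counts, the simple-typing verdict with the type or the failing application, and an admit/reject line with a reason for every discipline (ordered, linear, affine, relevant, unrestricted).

variable uses: key: 2×; req: 1×; val: 1×
left-to-right use order: key, val, req, key
typing: well-typed — term : P -> R
ordered ✗ (uses contraction: key ×2)
linear ✗ (uses contraction: key ×2)
affine ✗ (uses contraction: key ×2)
relevant ✓ (at least one use each (key, req, val))
unrestricted ✓ (well-typed at P -> R; no restrictions here)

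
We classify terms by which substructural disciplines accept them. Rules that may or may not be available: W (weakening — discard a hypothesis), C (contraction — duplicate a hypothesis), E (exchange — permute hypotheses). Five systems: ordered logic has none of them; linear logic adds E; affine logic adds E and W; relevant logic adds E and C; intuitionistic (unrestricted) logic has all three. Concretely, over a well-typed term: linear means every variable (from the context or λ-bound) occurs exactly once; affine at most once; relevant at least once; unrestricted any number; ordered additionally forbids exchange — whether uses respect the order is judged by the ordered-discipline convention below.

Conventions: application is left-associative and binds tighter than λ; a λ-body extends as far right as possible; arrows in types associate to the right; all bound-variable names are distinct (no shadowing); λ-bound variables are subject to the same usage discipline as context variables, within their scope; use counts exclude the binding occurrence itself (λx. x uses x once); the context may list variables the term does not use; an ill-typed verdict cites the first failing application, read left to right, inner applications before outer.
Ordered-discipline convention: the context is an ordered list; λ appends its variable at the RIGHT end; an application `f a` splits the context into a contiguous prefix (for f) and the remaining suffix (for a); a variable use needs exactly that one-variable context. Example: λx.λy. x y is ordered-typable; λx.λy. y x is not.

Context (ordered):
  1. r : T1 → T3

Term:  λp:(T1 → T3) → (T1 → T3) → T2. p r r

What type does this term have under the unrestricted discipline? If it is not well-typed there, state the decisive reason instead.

term : ((T1 → T3) → (T1 → T3) → T2) → T2
counts: r: 2×; p (λ-bound): 1×
uses in reading order: p, r, r
typing: well-typed at ((T1 → T3) → (T1 → T3) → T2) → T2
per-discipline verdicts: ordered ✗ | linear ✗ | affine ✗ | relevant ✓ | unrestricted ✓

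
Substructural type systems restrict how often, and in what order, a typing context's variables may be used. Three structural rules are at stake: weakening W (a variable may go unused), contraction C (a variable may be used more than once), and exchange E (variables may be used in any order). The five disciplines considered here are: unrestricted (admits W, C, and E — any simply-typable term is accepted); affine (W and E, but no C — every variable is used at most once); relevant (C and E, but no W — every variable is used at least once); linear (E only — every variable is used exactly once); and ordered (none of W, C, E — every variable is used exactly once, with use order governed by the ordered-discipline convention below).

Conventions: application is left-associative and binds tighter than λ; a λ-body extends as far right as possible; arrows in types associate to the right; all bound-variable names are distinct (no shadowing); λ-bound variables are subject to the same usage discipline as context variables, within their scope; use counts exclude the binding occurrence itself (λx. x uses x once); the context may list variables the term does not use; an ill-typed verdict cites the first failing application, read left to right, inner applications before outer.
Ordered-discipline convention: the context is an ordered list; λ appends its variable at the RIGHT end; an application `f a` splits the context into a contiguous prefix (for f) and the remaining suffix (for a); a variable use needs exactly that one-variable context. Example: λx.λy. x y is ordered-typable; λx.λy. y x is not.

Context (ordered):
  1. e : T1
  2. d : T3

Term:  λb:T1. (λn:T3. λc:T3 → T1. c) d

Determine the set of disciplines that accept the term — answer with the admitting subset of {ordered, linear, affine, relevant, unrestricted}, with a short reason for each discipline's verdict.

admitted by: affine, unrestricted
use counts: e: 0×; d: 1×; b (λ-bound): 0×; n (λ-bound): 0×; c (λ-bound): 1×
uses in reading order: c, d
typing: well-typed — term : T1 → (T3 → T1) → T3 → T1
ordered: ✗, unused: e, b, n — weakening required
linear: ✗, unused: e, b, n — weakening required
affine: ✓, none of e, d, b, n, c used more than once
relevant: ✗, unused: e, b, n — weakening required
unrestricted: ✓, simply typable at T1 → (T3 → T1) → T3 → T1; W, C, E all held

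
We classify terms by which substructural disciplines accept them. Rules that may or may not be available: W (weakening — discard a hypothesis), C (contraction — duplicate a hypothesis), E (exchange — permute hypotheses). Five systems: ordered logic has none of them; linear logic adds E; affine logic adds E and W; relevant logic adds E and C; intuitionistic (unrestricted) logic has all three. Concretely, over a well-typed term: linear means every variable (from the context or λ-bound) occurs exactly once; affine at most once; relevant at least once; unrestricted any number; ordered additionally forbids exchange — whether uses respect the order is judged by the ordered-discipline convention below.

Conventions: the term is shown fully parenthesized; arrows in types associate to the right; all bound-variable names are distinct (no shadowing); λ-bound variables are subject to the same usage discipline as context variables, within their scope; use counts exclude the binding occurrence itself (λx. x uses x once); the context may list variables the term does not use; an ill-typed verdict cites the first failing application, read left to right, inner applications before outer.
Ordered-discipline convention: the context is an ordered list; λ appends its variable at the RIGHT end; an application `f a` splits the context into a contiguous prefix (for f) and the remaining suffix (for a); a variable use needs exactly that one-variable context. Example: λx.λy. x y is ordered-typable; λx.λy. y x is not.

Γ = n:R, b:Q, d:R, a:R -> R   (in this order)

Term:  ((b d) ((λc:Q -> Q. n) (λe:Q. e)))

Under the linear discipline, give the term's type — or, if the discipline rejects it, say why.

not well-typed under linear — not simply typable
use counts: n ×1; b ×1; d ×1; a ×0; c (λ-bound) ×0; e (λ-bound) ×1
order of uses: b, d, n, e
typing: ill-typed: non-arrow in function slot: Q
summary: ordered ✗ · linear ✗ · affine ✗ · relevant ✗ · unrestricted ✗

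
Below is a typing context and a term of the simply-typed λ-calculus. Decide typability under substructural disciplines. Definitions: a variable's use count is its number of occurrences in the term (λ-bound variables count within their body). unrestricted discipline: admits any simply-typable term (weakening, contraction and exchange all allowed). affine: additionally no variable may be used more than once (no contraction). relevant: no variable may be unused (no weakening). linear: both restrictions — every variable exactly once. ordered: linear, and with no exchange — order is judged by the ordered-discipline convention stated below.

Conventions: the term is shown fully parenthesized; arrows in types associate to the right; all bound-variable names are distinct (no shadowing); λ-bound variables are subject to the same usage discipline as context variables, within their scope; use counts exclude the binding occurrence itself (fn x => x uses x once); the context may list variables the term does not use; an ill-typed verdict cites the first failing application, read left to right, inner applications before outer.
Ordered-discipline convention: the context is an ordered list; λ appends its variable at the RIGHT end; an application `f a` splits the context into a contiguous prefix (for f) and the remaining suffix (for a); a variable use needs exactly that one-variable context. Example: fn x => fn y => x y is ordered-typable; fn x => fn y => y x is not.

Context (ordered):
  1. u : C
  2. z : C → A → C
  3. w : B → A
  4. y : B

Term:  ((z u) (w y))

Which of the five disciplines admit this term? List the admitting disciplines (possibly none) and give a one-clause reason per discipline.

admitted by: linear, affine, relevant, unrestricted
usage: u: 1; z: 1; w: 1; y: 1
order of uses: z, u, w, y
typing: ✓ — C
ordered: ✗, needs exchange: uses follow z, u, w, y
linear: ✓, exactly-once usage across u, z, w, y
affine: ✓, none of u, z, w, y used more than once
relevant: ✓, u, z, w, y: all used, weakening unneeded
unrestricted: ✓, typability at C is all that's needed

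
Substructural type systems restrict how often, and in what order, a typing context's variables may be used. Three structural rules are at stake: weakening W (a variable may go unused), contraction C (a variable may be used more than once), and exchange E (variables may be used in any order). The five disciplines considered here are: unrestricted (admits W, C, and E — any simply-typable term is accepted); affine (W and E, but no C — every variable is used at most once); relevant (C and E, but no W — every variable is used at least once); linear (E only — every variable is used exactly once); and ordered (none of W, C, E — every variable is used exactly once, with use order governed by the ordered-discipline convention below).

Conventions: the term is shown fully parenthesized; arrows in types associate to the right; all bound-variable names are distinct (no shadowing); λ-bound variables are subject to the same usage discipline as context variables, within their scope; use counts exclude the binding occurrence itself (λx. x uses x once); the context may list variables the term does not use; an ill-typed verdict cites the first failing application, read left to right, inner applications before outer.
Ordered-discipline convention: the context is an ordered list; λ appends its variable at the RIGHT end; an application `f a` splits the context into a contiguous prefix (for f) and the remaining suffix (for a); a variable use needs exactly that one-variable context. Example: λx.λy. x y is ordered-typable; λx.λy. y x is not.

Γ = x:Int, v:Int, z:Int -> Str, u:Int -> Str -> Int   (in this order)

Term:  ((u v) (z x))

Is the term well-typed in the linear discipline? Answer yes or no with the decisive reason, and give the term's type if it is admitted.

yes — exactly-once usage across x, v, z, u; term : Int
variable uses: x: 1, v: 1, z: 1, u: 1
order of uses: u, v, z, x
typing: the term checks, with type Int
per-discipline verdicts: ordered ✗ · linear ✓ · affine ✓ · relevant ✓ · unrestricted ✓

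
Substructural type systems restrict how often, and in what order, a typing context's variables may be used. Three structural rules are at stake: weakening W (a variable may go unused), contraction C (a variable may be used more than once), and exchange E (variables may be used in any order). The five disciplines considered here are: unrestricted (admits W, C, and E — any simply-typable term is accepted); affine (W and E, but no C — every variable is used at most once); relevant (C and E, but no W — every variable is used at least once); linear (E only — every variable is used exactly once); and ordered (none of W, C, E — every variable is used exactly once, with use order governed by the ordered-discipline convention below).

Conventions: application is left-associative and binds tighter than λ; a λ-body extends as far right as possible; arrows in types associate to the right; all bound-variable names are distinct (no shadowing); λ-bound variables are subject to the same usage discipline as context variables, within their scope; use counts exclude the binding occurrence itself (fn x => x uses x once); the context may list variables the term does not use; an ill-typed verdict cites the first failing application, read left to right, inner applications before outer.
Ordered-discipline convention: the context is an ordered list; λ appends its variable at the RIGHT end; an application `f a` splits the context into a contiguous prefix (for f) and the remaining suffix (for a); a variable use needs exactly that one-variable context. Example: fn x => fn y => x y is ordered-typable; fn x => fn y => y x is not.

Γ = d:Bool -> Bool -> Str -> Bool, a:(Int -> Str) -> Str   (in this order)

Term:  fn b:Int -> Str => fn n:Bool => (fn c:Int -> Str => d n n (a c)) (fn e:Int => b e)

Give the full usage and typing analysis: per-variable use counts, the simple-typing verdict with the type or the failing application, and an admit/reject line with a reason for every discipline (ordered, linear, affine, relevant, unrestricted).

usage: d ×1, a ×1, b (bound) ×1, n (bound) ×2, c (bound) ×1, e (bound) ×1
order of uses: d, n, n, a, c, b, e
typing: well-typed at (Int -> Str) -> Bool -> Bool
ordered ✗ (n ×2 used more than once (contraction))
linear ✗ (n ×2 used more than once (contraction))
affine ✗ (n ×2 used more than once (contraction))
relevant ✓ (none of d, a, b, n, c, e goes unused)
unrestricted ✓ (simply typable at (Int -> Str) -> Bool -> Bool; W, C, E all held)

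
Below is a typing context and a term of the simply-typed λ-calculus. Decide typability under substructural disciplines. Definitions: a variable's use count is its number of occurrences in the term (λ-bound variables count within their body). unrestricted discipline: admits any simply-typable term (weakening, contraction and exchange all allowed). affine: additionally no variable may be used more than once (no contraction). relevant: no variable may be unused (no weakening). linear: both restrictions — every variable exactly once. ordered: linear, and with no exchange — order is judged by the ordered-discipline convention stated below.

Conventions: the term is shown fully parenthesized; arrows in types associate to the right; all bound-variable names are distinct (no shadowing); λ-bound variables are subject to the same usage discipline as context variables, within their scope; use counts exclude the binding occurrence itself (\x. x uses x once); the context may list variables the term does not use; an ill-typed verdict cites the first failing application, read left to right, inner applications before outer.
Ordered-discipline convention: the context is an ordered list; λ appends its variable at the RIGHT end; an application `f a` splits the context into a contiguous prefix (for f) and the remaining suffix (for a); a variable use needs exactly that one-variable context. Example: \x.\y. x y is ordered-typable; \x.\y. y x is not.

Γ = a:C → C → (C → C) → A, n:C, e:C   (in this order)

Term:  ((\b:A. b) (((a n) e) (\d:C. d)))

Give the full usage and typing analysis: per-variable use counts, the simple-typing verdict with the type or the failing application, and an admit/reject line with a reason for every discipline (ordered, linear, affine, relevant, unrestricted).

variable uses: a=1; n=1; e=1; b (bound)=1; d (bound)=1
uses in reading order: b, a, n, e, d
typing: ✓ — A
ordered: ✓ — one use each (a, n, e, b, d); ordered split holds
linear: ✓ — single use per variable (a, n, e, b, d)
affine: ✓ — none of a, n, e, b, d used more than once
relevant: ✓ — every one of a, n, e, b, d appears
unrestricted: ✓ — simply typable at A; W, C, E all held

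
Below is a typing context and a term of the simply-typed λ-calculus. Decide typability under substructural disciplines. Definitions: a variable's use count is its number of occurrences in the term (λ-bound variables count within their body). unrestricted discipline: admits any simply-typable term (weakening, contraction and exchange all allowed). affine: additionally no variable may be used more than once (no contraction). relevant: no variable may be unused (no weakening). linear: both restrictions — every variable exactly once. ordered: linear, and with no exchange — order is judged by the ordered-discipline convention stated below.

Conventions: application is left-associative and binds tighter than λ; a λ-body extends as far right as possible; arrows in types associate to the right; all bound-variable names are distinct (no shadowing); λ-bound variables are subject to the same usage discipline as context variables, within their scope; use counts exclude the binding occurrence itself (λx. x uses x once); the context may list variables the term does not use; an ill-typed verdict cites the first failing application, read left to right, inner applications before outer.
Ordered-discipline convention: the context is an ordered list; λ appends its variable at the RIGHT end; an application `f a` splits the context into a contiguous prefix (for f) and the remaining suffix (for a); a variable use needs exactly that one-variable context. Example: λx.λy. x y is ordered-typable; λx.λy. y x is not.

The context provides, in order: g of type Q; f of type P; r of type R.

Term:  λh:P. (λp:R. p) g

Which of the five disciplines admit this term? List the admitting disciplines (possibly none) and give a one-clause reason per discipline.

admitting disciplines: none
variable uses: g=1; f=0; r=0; h (bound)=0; p (bound)=1
uses in reading order: p, g
typing: ill-typed: an application expects R but receives Q
ordered ✗ (not simply typable)
linear ✗ (fails simple typing)
affine ✗ (a type mismatch blocks all five)
relevant ✗ (the type mismatch rejects it)
unrestricted ✗ (not simply typable)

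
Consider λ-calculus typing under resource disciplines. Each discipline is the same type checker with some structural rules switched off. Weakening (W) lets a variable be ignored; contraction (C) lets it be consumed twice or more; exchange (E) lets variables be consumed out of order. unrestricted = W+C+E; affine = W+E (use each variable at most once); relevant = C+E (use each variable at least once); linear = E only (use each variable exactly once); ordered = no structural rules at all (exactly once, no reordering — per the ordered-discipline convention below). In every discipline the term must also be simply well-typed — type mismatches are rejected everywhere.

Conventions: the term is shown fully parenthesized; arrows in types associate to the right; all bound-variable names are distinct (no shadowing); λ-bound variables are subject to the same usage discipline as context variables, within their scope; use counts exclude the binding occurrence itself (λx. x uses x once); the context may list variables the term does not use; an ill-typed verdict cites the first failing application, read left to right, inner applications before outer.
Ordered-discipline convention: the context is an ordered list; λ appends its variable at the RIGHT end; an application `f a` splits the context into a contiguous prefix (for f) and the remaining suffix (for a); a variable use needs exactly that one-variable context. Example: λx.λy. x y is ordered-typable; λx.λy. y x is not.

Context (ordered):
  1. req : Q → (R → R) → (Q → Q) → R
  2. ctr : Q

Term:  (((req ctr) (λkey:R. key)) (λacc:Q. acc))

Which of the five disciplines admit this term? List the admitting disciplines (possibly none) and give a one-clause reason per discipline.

accepted by: ordered, linear, affine, relevant, unrestricted
usage: req: 1×; ctr: 1×; key [bound]: 1×; acc [bound]: 1×
left-to-right use order: req, ctr, key, acc
typing: well-typed — term : R
ordered: ✓ — single-use (req, ctr, key, acc), ordered derivation ok
linear: ✓ — each of req, ctr, key, acc used exactly once
affine: ✓ — none of req, ctr, key, acc used more than once
relevant: ✓ — every one of req, ctr, key, acc appears
unrestricted: ✓ — typability at R is all that's needed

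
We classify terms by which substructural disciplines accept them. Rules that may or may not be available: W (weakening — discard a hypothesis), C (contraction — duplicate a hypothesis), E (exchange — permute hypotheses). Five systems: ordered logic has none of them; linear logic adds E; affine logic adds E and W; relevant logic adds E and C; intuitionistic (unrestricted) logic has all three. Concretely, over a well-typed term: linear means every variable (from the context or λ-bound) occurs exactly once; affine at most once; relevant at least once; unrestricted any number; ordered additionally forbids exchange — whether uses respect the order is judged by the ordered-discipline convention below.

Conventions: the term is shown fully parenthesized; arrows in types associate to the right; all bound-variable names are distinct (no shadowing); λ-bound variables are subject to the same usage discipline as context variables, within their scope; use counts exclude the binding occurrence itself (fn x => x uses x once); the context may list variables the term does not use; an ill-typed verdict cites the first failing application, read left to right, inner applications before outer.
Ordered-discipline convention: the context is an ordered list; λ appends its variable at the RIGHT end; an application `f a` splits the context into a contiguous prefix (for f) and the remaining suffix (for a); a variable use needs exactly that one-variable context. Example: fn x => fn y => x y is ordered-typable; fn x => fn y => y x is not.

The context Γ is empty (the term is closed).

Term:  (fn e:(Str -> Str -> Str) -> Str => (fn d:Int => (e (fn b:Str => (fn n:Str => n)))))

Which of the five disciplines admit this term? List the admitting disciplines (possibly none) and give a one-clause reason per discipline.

admitted in: affine, unrestricted
use counts: e [bound]: 1×, d [bound]: 0×, b [bound]: 0×, n [bound]: 1×
use order (left to right): e, n
typing: well-typed — term : ((Str -> Str -> Str) -> Str) -> Int -> Str
ordered: ✗, unused: d, b — weakening required
linear: ✗, unused: d, b — weakening required
affine: ✓, at most one use each (e, d, b, n)
relevant: ✗, unused: d, b — weakening required
unrestricted: ✓, simply typable at ((Str -> Str -> Str) -> Str) -> Int -> Str; W, C, E all held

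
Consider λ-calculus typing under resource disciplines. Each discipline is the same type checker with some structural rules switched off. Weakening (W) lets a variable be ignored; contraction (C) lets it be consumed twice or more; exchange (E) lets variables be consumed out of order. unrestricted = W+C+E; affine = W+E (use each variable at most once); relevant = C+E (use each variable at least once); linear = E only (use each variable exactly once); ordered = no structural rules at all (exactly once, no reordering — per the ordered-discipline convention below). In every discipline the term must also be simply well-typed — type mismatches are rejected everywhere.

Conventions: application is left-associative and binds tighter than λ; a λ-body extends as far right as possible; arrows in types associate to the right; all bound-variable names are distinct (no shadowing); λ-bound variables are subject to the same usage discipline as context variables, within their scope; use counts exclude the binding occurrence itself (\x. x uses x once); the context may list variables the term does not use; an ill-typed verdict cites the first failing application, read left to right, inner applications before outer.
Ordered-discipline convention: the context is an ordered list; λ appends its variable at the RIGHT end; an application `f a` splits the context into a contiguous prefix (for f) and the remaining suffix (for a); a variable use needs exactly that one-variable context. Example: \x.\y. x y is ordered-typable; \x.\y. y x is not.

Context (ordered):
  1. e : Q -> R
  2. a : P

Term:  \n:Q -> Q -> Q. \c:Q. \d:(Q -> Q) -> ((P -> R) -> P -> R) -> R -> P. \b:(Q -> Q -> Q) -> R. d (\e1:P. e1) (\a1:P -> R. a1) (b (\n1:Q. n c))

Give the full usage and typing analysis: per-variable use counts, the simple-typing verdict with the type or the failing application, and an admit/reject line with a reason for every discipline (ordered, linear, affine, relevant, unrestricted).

variable uses: e: 0, a: 0, n [bound]: 1, c [bound]: 1, d [bound]: 1, b [bound]: 1, e1 [bound]: 1, a1 [bound]: 1, n1 [bound]: 0
order of uses: d, e1, a1, b, n, c
typing: ill-typed: an argument P -> P mismatches the expected Q -> Q
ordered: ✗, fails simple typing
linear: ✗, a type mismatch blocks all five
affine: ✗, the type mismatch rejects it
relevant: ✗, not simply typable
unrestricted: ✗, fails simple typing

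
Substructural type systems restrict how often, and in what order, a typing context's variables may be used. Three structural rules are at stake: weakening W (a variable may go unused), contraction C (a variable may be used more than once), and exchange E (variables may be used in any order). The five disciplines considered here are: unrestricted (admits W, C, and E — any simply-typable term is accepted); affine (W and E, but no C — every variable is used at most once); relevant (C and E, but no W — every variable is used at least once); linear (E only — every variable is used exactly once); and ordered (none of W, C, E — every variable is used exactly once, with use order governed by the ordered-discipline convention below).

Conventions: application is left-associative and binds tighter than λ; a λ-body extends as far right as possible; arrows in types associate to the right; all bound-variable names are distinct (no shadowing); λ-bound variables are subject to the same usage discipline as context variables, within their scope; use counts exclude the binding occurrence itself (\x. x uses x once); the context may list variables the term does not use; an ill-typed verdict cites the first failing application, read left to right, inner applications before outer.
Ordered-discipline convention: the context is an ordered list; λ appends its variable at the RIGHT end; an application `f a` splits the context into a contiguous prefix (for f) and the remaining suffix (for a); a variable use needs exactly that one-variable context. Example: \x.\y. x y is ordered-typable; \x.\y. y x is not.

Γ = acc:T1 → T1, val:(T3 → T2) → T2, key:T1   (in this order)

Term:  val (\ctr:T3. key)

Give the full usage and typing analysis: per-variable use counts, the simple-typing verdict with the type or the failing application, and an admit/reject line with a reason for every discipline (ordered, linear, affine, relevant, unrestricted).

use counts: acc=0; val=1; key=1; ctr [bound]=0
use order (left to right): val, key
typing: ill-typed: argument of type T3 → T1 where T3 → T2 is required
ordered ✗ (fails simple typing)
linear ✗ (a type mismatch blocks all five)
affine ✗ (the type mismatch rejects it)
relevant ✗ (not simply typable)
unrestricted ✗ (fails simple typing)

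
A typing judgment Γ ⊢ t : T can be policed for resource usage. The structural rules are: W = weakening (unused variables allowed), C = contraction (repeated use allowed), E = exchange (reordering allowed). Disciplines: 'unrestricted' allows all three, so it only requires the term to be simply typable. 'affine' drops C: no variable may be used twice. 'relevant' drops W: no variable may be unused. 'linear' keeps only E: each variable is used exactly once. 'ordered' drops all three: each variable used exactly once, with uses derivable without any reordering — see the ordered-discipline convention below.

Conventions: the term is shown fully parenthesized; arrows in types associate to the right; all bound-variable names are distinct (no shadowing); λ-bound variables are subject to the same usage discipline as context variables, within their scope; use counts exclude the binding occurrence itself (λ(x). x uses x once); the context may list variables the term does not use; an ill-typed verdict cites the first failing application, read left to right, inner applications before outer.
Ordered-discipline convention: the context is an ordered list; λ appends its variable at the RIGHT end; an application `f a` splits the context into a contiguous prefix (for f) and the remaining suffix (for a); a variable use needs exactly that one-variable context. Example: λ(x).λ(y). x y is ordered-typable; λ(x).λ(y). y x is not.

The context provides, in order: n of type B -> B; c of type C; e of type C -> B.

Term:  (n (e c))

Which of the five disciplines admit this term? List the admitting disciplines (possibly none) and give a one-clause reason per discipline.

admitting disciplines: linear, affine, relevant, unrestricted
use counts: n: 1×; c: 1×; e: 1×
uses in reading order: n, e, c
typing: well-typed — term : B
ordered: ✗, use order n, e, c needs exchange
linear: ✓, n, c, e: one use apiece
affine: ✓, no duplicate uses among n, c, e
relevant: ✓, none of n, c, e goes unused
unrestricted: ✓, typability at B is all that's needed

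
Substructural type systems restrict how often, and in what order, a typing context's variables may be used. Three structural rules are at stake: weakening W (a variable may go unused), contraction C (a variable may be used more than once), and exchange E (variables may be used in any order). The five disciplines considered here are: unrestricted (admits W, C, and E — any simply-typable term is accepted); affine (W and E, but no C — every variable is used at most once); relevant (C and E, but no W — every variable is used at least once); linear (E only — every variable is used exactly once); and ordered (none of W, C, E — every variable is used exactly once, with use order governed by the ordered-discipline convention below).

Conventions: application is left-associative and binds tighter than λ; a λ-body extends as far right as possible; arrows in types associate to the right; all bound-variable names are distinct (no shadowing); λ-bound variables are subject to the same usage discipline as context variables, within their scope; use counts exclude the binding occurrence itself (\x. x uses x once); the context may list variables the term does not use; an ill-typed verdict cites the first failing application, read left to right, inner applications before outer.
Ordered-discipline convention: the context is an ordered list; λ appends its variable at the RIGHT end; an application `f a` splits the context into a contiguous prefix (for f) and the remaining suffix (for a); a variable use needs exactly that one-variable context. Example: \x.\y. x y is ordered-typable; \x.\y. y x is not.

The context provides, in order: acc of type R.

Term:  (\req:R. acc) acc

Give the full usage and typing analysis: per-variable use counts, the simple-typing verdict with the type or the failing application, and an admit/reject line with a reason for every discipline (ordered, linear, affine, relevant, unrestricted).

use counts: acc=2; req (bound)=0
use order (left to right): acc, acc
typing: well-typed at R
ordered: ✗, needs contraction — acc ×2; unused: req — weakening required
linear: ✗, needs contraction — acc ×2; unused: req — weakening required
affine: ✗, needs contraction — acc ×2
relevant: ✗, unused: req — weakening required
unrestricted: ✓, type-checks (R) and nothing is barred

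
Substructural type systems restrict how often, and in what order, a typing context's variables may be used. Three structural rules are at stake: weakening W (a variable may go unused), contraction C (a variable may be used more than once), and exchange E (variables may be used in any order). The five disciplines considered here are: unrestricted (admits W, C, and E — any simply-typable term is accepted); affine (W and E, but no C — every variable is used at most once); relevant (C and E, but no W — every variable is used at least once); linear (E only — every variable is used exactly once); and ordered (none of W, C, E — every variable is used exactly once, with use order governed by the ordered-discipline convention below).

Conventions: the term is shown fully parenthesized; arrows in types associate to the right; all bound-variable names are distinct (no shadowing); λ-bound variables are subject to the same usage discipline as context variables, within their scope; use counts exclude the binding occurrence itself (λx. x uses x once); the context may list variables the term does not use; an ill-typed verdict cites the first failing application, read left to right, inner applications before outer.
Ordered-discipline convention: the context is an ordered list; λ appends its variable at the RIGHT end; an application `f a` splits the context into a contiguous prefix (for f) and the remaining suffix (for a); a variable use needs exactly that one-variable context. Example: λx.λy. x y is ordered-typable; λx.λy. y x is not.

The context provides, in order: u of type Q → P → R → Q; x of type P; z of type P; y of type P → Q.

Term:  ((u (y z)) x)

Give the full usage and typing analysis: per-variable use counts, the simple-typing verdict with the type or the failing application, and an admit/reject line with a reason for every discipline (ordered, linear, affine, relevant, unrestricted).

usage: u: 1×, x: 1×, z: 1×, y: 1×
uses in reading order: u, y, z, x
typing: ✓ — R → Q
ordered: ✗, use order u, y, z, x needs exchange
linear: ✓, single use per variable (u, x, z, y)
affine: ✓, none of u, x, z, y used more than once
relevant: ✓, every one of u, x, z, y appears
unrestricted: ✓, well-typed at R → Q; no restrictions here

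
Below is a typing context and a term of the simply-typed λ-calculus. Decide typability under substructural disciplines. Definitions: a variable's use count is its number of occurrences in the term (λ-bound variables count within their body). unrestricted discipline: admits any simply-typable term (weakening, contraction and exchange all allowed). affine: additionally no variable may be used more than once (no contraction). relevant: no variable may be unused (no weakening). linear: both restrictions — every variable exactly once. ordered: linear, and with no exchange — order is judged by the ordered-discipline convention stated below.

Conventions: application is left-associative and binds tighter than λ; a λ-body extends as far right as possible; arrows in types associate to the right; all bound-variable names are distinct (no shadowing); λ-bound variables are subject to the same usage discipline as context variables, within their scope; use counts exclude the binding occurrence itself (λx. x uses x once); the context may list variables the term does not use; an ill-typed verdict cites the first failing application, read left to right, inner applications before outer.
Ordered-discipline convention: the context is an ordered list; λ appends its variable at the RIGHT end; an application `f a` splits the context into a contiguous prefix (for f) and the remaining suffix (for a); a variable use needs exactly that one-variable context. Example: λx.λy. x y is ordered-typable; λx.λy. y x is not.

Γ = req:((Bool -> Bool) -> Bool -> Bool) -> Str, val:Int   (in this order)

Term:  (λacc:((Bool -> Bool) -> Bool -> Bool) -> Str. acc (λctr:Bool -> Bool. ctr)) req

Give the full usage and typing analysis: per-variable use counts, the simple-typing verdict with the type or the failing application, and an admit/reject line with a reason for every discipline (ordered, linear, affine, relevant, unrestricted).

usage: req=1, val=0, acc [bound]=1, ctr [bound]=1
use order (left to right): acc, ctr, req
typing: ✓ — Str
ordered ✗ (val never used (weakening))
linear ✗ (val never used (weakening))
affine ✓ (req, val, acc, ctr: no repeats, contraction unneeded)
relevant ✗ (val never used (weakening))
unrestricted ✓ (type-checks (Str) and nothing is barred)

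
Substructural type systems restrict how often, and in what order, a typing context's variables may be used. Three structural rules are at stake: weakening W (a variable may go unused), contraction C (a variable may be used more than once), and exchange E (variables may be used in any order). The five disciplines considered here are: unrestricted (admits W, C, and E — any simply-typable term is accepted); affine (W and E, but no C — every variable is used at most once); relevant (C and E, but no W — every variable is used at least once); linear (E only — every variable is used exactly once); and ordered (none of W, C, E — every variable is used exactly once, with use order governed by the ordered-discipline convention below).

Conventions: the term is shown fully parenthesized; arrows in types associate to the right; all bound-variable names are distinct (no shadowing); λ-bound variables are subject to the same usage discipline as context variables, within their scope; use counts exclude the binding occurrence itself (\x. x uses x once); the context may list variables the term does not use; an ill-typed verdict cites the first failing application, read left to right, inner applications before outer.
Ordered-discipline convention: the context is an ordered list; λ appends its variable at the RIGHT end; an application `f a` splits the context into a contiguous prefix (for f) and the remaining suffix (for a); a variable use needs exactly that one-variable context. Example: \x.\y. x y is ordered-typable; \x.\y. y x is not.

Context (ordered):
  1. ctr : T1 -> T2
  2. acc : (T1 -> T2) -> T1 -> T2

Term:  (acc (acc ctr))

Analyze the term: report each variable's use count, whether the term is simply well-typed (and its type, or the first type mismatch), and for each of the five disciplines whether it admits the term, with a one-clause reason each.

counts: ctr=1; acc=2
left-to-right use order: acc, acc, ctr
typing: well-typed at T1 -> T2
ordered: ✗ — repeated use of acc ×2
linear: ✗ — repeated use of acc ×2
affine: ✗ — repeated use of acc ×2
relevant: ✓ — at least one use each (ctr, acc)
unrestricted: ✓ — type-checks (T1 -> T2) and nothing is barred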